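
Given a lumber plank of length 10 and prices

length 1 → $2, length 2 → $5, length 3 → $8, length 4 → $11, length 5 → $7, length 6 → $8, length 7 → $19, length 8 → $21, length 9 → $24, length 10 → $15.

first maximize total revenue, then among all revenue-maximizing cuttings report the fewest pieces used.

2

Let r[k] be the best obtainable value from length k. For each k, try every first piece i and keep the best of price[i] + r[k−i].
r[1] = 2
r[2] = max(2+2, 5+0) = 5
r[3] = max(2+5, 5+2, 8+0) = 8
r[4] = max(2+8, 5+5, 8+2, 11+0) = 11
r[5] = max(2+11, 5+8, 8+5, 11+2, 7+0) = 13
r[6] = max(2+13, 5+11, 8+8, 11+5, 7+2, 8+0) = 16
r[7] = max(2+16, 5+13, 8+11, …, 8+2, 19+0) = 19
r[8] = max(2+19, 5+16, 8+13, …, 19+2, 21+0) = 22
r[9] = max(2+22, 5+19, 8+16, …, 21+2, 24+0) = 24
r[10] = max(2+24, 5+22, 8+19, …, 24+2, 15+0) = 27
Maximum revenue is $27.
Now minimize piece count subject to staying optimal: for each k, pieces[k] = 1 + min over i with p[i]+r[k−i]=r[k] of pieces[k−i].
pieces[7] = 1
pieces[8] = 2
pieces[9] = 1
pieces[10] = 2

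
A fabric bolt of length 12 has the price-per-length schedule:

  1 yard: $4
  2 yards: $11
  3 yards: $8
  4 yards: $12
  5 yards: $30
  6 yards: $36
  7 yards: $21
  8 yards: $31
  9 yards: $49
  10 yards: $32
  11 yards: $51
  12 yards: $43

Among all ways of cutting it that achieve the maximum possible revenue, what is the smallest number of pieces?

Consider every possible first cut. r[k] is the best of p[i]+r[k−i] over all sellable i≤k.
r[1] = 4
r[2] = max(4+4, 11+0) = 11
r[3] = max(4+11, 11+4, 8+0) = 15
r[4] = max(4+15, 11+11, 8+4, 12+0) = 22
r[5] = max(4+22, 11+15, 8+11, 12+4, 30+0) = 30
r[6] = max(4+30, 11+22, 8+15, 12+11, 30+4, 36+0) = 36
r[7] = max(4+36, 11+30, 8+22, …, 36+4, 21+0) = 41
r[8] = max(4+41, 11+36, 8+30, …, 21+4, 31+0) = 47
r[9] = max(4+47, 11+41, 8+36, …, 31+4, 49+0) = 52
r[10] = max(4+52, 11+47, 8+41, …, 49+4, 32+0) = 60
r[11] = max(4+60, 11+52, 8+47, …, 32+4, 51+0) = 66
r[12] = max(4+66, 11+60, 8+52, …, 51+4, 43+0) = 72
Maximum revenue is $72.
Now minimize piece count subject to staying optimal: for each k, pieces[k] = 1 + min over i with p[i]+r[k−i]=r[k] of pieces[k−i].
pieces[9] = 3
pieces[10] = 2
pieces[11] = 2
pieces[12] = 2

2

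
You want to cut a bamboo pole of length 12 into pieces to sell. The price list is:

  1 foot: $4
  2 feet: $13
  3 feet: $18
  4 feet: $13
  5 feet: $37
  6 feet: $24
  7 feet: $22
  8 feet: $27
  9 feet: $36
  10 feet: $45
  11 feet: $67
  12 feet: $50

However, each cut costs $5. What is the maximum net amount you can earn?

Build net[k] bottom-up: net[k] = max over allowed piece i of (p[i] + net[k−i]) − 5 per cut.
net[1] = 4
net[2] = max(4+4-5, 13+0) = 13
net[3] = max(4+13-5, 13+4-5, 18+0) = 18
net[4] = max(4+18-5, 13+13-5, 18+4-5, 13+0) = 21
net[5] = max(4+21-5, 13+18-5, 18+13-5, 13+4-5, 37+0) = 37
net[6] = max(4+37-5, 13+21-5, 18+18-5, 13+13-5, 37+4-5, 24+0) = 36
net[7] = max(4+36-5, 13+37-5, 18+21-5, …, 24+4-5, 22+0) = 45
net[8] = max(4+45-5, 13+36-5, 18+37-5, …, 22+4-5, 27+0) = 50
net[9] = max(4+50-5, 13+45-5, 18+36-5, …, 27+4-5, 36+0) = 53
net[10] = max(4+53-5, 13+50-5, 18+45-5, …, 36+4-5, 45+0) = 69
net[11] = max(4+69-5, 13+53-5, 18+50-5, …, 45+4-5, 67+0) = 68
net[12] = max(4+68-5, 13+69-5, 18+53-5, …, 67+4-5, 50+0) = 77
One optimal plan: pieces 5 + 5 + 2 (2 cuts) → $87 − $10 = $77.

77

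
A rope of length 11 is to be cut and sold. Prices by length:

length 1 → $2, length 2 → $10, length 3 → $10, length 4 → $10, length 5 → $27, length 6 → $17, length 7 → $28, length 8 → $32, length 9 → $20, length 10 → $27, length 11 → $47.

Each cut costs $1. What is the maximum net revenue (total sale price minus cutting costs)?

Build r[k] bottom-up: r[k] = max over allowed piece i of (p[i] + r[k−i]) − 1 per cut.
r[1] = 2
r[2] = 10
r[3] = 11  (first piece 1, then r[2]=10)
r[4] = 19  (first piece 2, then r[2]=10)
r[5] = 27
r[6] = 28  (first piece 1, then r[5]=27)
r[7] = 36  (first piece 2, then r[5]=27)
r[8] = 37  (first piece 1, then r[7]=36)
r[9] = 45  (first piece 2, then r[7]=36)
r[10] = 53  (first piece 5, then r[5]=27)
r[11] = 54  (first piece 1, then r[10]=53)
One optimal plan: pieces 5 + 5 + 1 (2 cuts) → $56 − $2 = $54.

54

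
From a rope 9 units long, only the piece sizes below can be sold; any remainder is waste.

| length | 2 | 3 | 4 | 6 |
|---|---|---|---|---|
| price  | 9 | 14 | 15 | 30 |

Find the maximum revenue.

44

Build r[k] bottom-up: r[k] = max over allowed piece i of (p[i] + r[k−i]).
r[1] = 0
r[2] = 9
r[3] = 14
r[4] = 18  (first piece 2, then r[2]=9)
r[5] = 23  (first piece 2, then r[3]=14)
r[6] = 30
r[7] = 32  (first piece 2, then r[5]=23)
r[8] = 39  (first piece 2, then r[6]=30)
r[9] = 44  (first piece 3, then r[6]=30)
One optimal cutting: 6 + 3 → $44.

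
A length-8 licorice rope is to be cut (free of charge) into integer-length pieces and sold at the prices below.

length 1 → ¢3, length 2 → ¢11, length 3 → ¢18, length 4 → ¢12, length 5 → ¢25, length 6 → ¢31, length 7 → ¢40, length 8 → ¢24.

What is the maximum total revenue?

Consider every possible first cut. best[k] is the best of p[i]+best[k−i] over all sellable i≤k.
best[1] = 3
best[2] = max(3+3, 11+0) = 11
best[3] = max(3+11, 11+3, 18+0) = 18
best[4] = max(3+18, 11+11, 18+3, 12+0) = 22
best[5] = max(3+22, 11+18, 18+11, 12+3, 25+0) = 29
best[6] = max(3+29, 11+22, 18+18, 12+11, 25+3, 31+0) = 36
best[7] = max(3+36, 11+29, 18+22, …, 31+3, 40+0) = 40
best[8] = max(3+40, 11+36, 18+29, …, 40+3, 24+0) = 47
One optimal cutting: 3 + 3 + 2 → ¢18 + ¢18 + ¢11 = ¢47.

47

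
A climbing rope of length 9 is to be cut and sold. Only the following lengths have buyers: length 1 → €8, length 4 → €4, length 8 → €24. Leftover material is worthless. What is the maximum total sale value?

Build f[k] bottom-up: f[k] = max over allowed piece i of (p[i] + f[k−i]).
f[1] = 8
f[2] = 16  (first piece 1, then f[1]=8)
f[3] = 24  (first piece 1, then f[2]=16)
f[4] = 32  (first piece 1, then f[3]=24)
f[5] = 40  (first piece 1, then f[4]=32)
f[6] = 48  (first piece 1, then f[5]=40)
f[7] = 56  (first piece 1, then f[6]=48)
f[8] = 64  (first piece 1, then f[7]=56)
f[9] = 72  (first piece 1, then f[8]=64)
One optimal cutting: 1 + 1 + 1 + 1 + 1 + 1 + 1 + 1 + 1 → €72.

72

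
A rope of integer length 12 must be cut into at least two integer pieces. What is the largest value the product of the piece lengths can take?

81

Let g[k] be the best product for length k (with at least one cut). For each first piece i, the rest contributes max(k−i, g[k−i]).
g[2] = 1×max(1,0) = 1×1 = 1
g[3] = 1×max(2,1) = 1×2 = 2
g[4] = 2×max(2,1) = 2×2 = 4
g[5] = 2×max(3,2) = 2×3 = 6
g[6] = 3×max(3,2) = 3×3 = 9
g[7] = 2×max(5,6) = 2×6 = 12
g[8] = 2×max(6,9) = 2×9 = 18
g[9] = 3×max(6,9) = 3×9 = 27
g[10] = 2×max(8,18) = 2×18 = 36
g[11] = 2×max(9,27) = 2×27 = 54
g[12] = 3×max(9,27) = 3×27 = 81
One optimal split: 3 + 3 + 3 + 3; product 3×3×3×3 = 81.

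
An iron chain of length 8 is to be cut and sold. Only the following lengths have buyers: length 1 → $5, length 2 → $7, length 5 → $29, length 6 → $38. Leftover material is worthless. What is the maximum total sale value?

48

Build f[k] bottom-up: f[k] = max over allowed piece i of (p[i] + f[k−i]).
f[1] = 5
f[2] = max(5+5, 7+0) = 10
f[3] = max(5+10, 7+5) = 15
f[4] = max(5+15, 7+10) = 20
f[5] = max(5+20, 7+15, 29+0) = 29
f[6] = max(5+29, 7+20, 29+5, 38+0) = 38
f[7] = max(5+38, 7+29, 29+10, 38+5) = 43
f[8] = max(5+43, 7+38, 29+15, 38+10) = 48
One optimal cutting: 6 + 1 + 1 → $48.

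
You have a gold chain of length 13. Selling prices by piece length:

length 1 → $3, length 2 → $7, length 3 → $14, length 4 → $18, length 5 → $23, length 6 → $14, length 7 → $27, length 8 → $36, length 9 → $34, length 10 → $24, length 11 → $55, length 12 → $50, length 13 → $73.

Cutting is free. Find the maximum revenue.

73

Consider every possible first cut. v[k] is the best of p[i]+v[k−i] over all sellable i≤k.
v[1] = 3
v[2] = max(3+3, 7+0) = 7
v[3] = max(3+7, 7+3, 14+0) = 14
v[4] = max(3+14, 7+7, 14+3, 18+0) = 18
v[5] = max(3+18, 7+14, 14+7, 18+3, 23+0) = 23
v[6] = max(3+23, 7+18, 14+14, 18+7, 23+3, 14+0) = 28
v[7] = max(3+28, 7+23, 14+18, …, 14+3, 27+0) = 32
v[8] = max(3+32, 7+28, 14+23, …, 27+3, 36+0) = 37
v[9] = max(3+37, 7+32, 14+28, …, 36+3, 34+0) = 42
v[10] = max(3+42, 7+37, 14+32, …, 34+3, 24+0) = 46
v[11] = max(3+46, 7+42, 14+37, …, 24+3, 55+0) = 55
v[12] = max(3+55, 7+46, 14+42, …, 55+3, 50+0) = 58
v[13] = max(3+58, 7+55, 14+46, …, 50+3, 73+0) = 73
Best is to sell the whole 13-inch piece uncut for $73.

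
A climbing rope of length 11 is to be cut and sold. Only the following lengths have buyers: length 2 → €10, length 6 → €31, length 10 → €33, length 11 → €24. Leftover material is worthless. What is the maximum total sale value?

51

Consider every possible first cut. best[k] is the best of p[i]+best[k−i] over all sellable i≤k.
best[1] = 0
best[2] = 10
best[3] = 10
best[4] = 20  (first piece 2, then best[2]=10)
best[5] = 20
best[6] = max(10+20, 31+0) = 31
best[7] = max(10+20, 31+0) = 31
best[8] = max(10+31, 31+10) = 41
best[9] = max(10+31, 31+10) = 41
best[10] = max(10+41, 31+20, 33+0) = 51
best[11] = max(10+41, 31+20, 33+0, 24+0) = 51
One optimal cutting: pieces 6 + 2 + 2 with 1 meter of scrap → €51.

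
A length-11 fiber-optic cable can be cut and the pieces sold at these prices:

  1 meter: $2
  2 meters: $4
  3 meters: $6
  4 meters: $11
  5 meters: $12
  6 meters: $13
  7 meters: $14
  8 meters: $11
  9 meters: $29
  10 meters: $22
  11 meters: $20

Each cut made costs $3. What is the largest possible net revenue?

30

Consider every possible first cut. net[k] is the best of p[i]+net[k−i] over all sellable i≤k, charging 3 whenever i<k.
net[1] = 2
net[2] = 4
net[3] = 6
net[4] = 11
net[5] = 12
net[6] = 13
net[7] = 14  (first piece 3, then net[4]=11)
net[8] = 19  (first piece 4, then net[4]=11)
net[9] = 29
net[10] = 28  (first piece 1, then net[9]=29)
net[11] = 30  (first piece 2, then net[9]=29)
One optimal plan: pieces 9 + 2 (1 cut) → $33 − $3 = $30.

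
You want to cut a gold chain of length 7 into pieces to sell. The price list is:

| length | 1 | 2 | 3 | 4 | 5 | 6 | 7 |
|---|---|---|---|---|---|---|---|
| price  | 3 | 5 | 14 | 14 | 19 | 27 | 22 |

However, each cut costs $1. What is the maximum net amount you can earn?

29

Build v[k] bottom-up: v[k] = max over allowed piece i of (p[i] + v[k−i]) − 1 per cut.
v[1] = 3
v[2] = max(3+3-1, 5+0) = 5
v[3] = max(3+5-1, 5+3-1, 14+0) = 14
v[4] = max(3+14-1, 5+5-1, 14+3-1, 14+0) = 16
v[5] = max(3+16-1, 5+14-1, 14+5-1, 14+3-1, 19+0) = 19
v[6] = max(3+19-1, 5+16-1, 14+14-1, 14+5-1, 19+3-1, 27+0) = 27
v[7] = max(3+27-1, 5+19-1, 14+16-1, …, 27+3-1, 22+0) = 29
One optimal plan: pieces 3 + 3 + 1 (2 cuts) → $31 − $2 = $29.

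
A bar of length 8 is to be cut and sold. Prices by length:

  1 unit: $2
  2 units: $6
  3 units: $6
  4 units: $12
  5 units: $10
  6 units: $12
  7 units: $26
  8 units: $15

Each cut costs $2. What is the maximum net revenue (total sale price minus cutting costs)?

26

Consider every possible first cut. r[k] is the best of p[i]+r[k−i] over all sellable i≤k, charging 2 whenever i<k.
r[1] = 2
r[2] = max(2+2-2, 6+0) = 6
r[3] = max(2+6-2, 6+2-2, 6+0) = 6
r[4] = max(2+6-2, 6+6-2, 6+2-2, 12+0) = 12
r[5] = max(2+12-2, 6+6-2, 6+6-2, 12+2-2, 10+0) = 12
r[6] = max(2+12-2, 6+12-2, 6+6-2, 12+6-2, 10+2-2, 12+0) = 16
r[7] = max(2+16-2, 6+12-2, 6+12-2, …, 12+2-2, 26+0) = 26
r[8] = max(2+26-2, 6+16-2, 6+12-2, …, 26+2-2, 15+0) = 26
One optimal plan: pieces 7 + 1 (1 cut) → $28 − $2 = $26.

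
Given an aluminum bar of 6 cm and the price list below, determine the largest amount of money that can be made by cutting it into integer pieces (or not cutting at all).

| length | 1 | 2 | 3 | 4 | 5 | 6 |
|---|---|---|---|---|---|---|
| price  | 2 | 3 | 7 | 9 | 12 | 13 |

14

Let r[k] be the best obtainable value from length k. For each k, try every first piece i and keep the best of price[i] + r[k−i].
r[1] = 2
r[2] = 4  (first piece 1, then r[1]=2)
r[3] = 7
r[4] = 9  (first piece 1, then r[3]=7)
r[5] = 12
r[6] = 14  (first piece 1, then r[5]=12)
One optimal cutting: 5 + 1 → $12 + $2 = $14.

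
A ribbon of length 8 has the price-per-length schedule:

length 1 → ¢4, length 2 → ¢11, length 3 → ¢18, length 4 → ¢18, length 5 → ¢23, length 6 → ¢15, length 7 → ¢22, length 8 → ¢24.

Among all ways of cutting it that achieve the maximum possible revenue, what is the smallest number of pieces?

3

Consider every possible first cut. r[k] is the best of p[i]+r[k−i] over all sellable i≤k.
r[1] = 4
r[2] = max(4+4, 11+0) = 11
r[3] = max(4+11, 11+4, 18+0) = 18
r[4] = max(4+18, 11+11, 18+4, 18+0) = 22
r[5] = max(4+22, 11+18, 18+11, 18+4, 23+0) = 29
r[6] = max(4+29, 11+22, 18+18, 18+11, 23+4, 15+0) = 36
r[7] = max(4+36, 11+29, 18+22, …, 15+4, 22+0) = 40
r[8] = max(4+40, 11+36, 18+29, …, 22+4, 24+0) = 47
Maximum revenue is ¢47.
Now minimize piece count subject to staying optimal: for each k, pieces[k] = 1 + min over i with p[i]+r[k−i]=r[k] of pieces[k−i].
pieces[5] = 2
pieces[6] = 2
pieces[7] = 3
pieces[8] = 3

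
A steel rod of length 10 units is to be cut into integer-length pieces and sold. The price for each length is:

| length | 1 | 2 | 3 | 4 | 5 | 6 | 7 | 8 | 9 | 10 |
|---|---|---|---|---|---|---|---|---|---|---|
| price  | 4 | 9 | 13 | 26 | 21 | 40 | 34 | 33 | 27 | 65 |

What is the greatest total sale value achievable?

Let v[k] be the best obtainable value from length k. For each k, try every first piece i and keep the best of price[i] + v[k−i].
v[1] = 4
v[2] = max(4+4, 9+0) = 9
v[3] = max(4+9, 9+4, 13+0) = 13
v[4] = max(4+13, 9+9, 13+4, 26+0) = 26
v[5] = max(4+26, 9+13, 13+9, 26+4, 21+0) = 30
v[6] = max(4+30, 9+26, 13+13, 26+9, 21+4, 40+0) = 40
v[7] = max(4+40, 9+30, 13+26, …, 40+4, 34+0) = 44
v[8] = max(4+44, 9+40, 13+30, …, 34+4, 33+0) = 52
v[9] = max(4+52, 9+44, 13+40, …, 33+4, 27+0) = 56
v[10] = max(4+56, 9+52, 13+44, …, 27+4, 65+0) = 66
One optimal cutting: 6 + 4 → $40 + $26 = $66.

66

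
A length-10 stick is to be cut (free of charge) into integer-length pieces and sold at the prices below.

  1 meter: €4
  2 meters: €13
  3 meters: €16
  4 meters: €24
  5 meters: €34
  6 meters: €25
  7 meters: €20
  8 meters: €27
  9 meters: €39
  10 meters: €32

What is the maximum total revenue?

68

Consider every possible first cut. best[k] is the best of p[i]+best[k−i] over all sellable i≤k.
best[1] = 4
best[2] = 13
best[3] = 17  (first piece 1, then best[2]=13)
best[4] = 26  (first piece 2, then best[2]=13)
best[5] = 34
best[6] = 39  (first piece 2, then best[4]=26)
best[7] = 47  (first piece 2, then best[5]=34)
best[8] = 52  (first piece 2, then best[6]=39)
best[9] = 60  (first piece 2, then best[7]=47)
best[10] = 68  (first piece 5, then best[5]=34)
One optimal cutting: 5 + 5 → €34 + €34 = €68.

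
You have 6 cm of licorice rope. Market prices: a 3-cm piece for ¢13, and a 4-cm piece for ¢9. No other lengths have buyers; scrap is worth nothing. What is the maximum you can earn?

Consider every possible first cut. f[k] is the best of p[i]+f[k−i] over all sellable i≤k.
f[1] = 0
f[2] = 0
f[3] = 13
f[4] = 13
f[5] = 13
f[6] = 26  (first piece 3, then f[3]=13)
One optimal cutting: 3 + 3 → ¢26.

26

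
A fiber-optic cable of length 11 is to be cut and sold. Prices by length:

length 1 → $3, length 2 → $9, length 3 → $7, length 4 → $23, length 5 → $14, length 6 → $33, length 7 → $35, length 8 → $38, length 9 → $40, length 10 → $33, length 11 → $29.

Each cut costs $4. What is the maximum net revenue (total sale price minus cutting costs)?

54

Consider every possible first cut. v[k] is the best of p[i]+v[k−i] over all sellable i≤k, charging 4 whenever i<k.
v[1] = 3
v[2] = max(3+3-4, 9+0) = 9
v[3] = max(3+9-4, 9+3-4, 7+0) = 8
v[4] = max(3+8-4, 9+9-4, 7+3-4, 23+0) = 23
v[5] = max(3+23-4, 9+8-4, 7+9-4, 23+3-4, 14+0) = 22
v[6] = max(3+22-4, 9+23-4, 7+8-4, 23+9-4, 14+3-4, 33+0) = 33
v[7] = max(3+33-4, 9+22-4, 7+23-4, …, 33+3-4, 35+0) = 35
v[8] = max(3+35-4, 9+33-4, 7+22-4, …, 35+3-4, 38+0) = 42
v[9] = max(3+42-4, 9+35-4, 7+33-4, …, 38+3-4, 40+0) = 41
v[10] = max(3+41-4, 9+42-4, 7+35-4, …, 40+3-4, 33+0) = 52
v[11] = max(3+52-4, 9+41-4, 7+42-4, …, 33+3-4, 29+0) = 54
One optimal plan: pieces 7 + 4 (1 cut) → $58 − $4 = $54.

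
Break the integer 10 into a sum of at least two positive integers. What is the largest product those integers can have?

36

Fill f[k] for k=2..10: at each k try every first piece i and multiply by the better of (k−i) uncut or f[k−i].
f[2] = 1×max(1,0) = 1×1 = 1
f[3] = 1×max(2,1) = 1×2 = 2
f[4] = 2×max(2,1) = 2×2 = 4
f[5] = 2×max(3,2) = 2×3 = 6
f[6] = 3×max(3,2) = 3×3 = 9
f[7] = 2×max(5,6) = 2×6 = 12
f[8] = 2×max(6,9) = 2×9 = 18
f[9] = 3×max(6,9) = 3×9 = 27
f[10] = 2×max(8,18) = 2×18 = 36
One optimal split: 3 + 3 + 2 + 2; product 3×3×2×2 = 36.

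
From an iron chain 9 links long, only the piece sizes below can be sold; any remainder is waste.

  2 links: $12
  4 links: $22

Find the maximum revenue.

48

Consider every possible first cut. f[k] is the best of p[i]+f[k−i] over all sellable i≤k.
f[1] = 0
f[2] = 12
f[3] = 12
f[4] = max(12+12, 22+0) = 24
f[5] = max(12+12, 22+0) = 24
f[6] = max(12+24, 22+12) = 36
f[7] = max(12+24, 22+12) = 36
f[8] = max(12+36, 22+24) = 48
f[9] = max(12+36, 22+24) = 48
One optimal cutting: pieces 2 + 2 + 2 + 2 with 1 link of scrap → $48.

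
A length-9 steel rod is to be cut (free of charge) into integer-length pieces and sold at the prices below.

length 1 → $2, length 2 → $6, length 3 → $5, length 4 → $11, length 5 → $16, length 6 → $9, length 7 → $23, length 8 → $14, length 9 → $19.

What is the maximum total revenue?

29

Let r[k] be the best obtainable value from length k. For each k, try every first piece i and keep the best of price[i] + r[k−i].
r[1] = 2
r[2] = max(2+2, 6+0) = 6
r[3] = max(2+6, 6+2, 5+0) = 8
r[4] = max(2+8, 6+6, 5+2, 11+0) = 12
r[5] = max(2+12, 6+8, 5+6, 11+2, 16+0) = 16
r[6] = max(2+16, 6+12, 5+8, 11+6, 16+2, 9+0) = 18
r[7] = max(2+18, 6+16, 5+12, …, 9+2, 23+0) = 23
r[8] = max(2+23, 6+18, 5+16, …, 23+2, 14+0) = 25
r[9] = max(2+25, 6+23, 5+18, …, 14+2, 19+0) = 29
One optimal cutting: 7 + 2 → $23 + $6 = $29.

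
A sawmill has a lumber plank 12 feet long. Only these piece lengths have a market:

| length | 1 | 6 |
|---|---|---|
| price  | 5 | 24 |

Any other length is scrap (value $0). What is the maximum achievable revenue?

Let best[k] be the best obtainable value from length k. For each k, try every first piece i and keep the best of price[i] + best[k−i].
best[1] = 5
best[2] = 10  (first piece 1, then best[1]=5)
best[3] = 15  (first piece 1, then best[2]=10)
best[4] = 20  (first piece 1, then best[3]=15)
best[5] = 25  (first piece 1, then best[4]=20)
best[6] = 30  (first piece 1, then best[5]=25)
best[7] = 35  (first piece 1, then best[6]=30)
best[8] = 40  (first piece 1, then best[7]=35)
best[9] = 45  (first piece 1, then best[8]=40)
best[10] = 50  (first piece 1, then best[9]=45)
best[11] = 55  (first piece 1, then best[10]=50)
best[12] = 60  (first piece 1, then best[11]=55)
One optimal cutting: 1 + 1 + 1 + 1 + 1 + 1 + 1 + 1 + 1 + 1 + 1 + 1 → $60.

60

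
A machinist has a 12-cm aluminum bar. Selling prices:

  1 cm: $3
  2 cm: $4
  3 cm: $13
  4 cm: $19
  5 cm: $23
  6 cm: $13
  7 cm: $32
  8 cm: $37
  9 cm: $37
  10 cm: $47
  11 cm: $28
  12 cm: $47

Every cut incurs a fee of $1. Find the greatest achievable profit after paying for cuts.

55

Build v[k] bottom-up: v[k] = max over allowed piece i of (p[i] + v[k−i]) − 1 per cut.
v[1] = 3
v[2] = 5  (first piece 1, then v[1]=3)
v[3] = 13
v[4] = 19
v[5] = 23
v[6] = 25  (first piece 1, then v[5]=23)
v[7] = 32
v[8] = 37  (first piece 4, then v[4]=19)
v[9] = 41  (first piece 4, then v[5]=23)
v[10] = 47
v[11] = 50  (first piece 4, then v[7]=32)
v[12] = 55  (first piece 4, then v[8]=37)
One optimal plan: pieces 4 + 4 + 4 (2 cuts) → $57 − $2 = $55.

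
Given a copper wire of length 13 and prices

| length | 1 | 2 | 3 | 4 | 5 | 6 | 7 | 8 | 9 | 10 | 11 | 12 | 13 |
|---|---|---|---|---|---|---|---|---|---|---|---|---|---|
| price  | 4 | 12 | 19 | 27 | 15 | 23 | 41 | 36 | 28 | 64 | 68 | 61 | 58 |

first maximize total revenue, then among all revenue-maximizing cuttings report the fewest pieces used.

Build r[k] bottom-up: r[k] = max over allowed piece i of (p[i] + r[k−i]).
r[1] = 4
r[2] = max(4+4, 12+0) = 12
r[3] = max(4+12, 12+4, 19+0) = 19
r[4] = max(4+19, 12+12, 19+4, 27+0) = 27
r[5] = max(4+27, 12+19, 19+12, 27+4, 15+0) = 31
r[6] = max(4+31, 12+27, 19+19, 27+12, 15+4, 23+0) = 39
r[7] = max(4+39, 12+31, 19+27, …, 23+4, 41+0) = 46
r[8] = max(4+46, 12+39, 19+31, …, 41+4, 36+0) = 54
r[9] = max(4+54, 12+46, 19+39, …, 36+4, 28+0) = 58
r[10] = max(4+58, 12+54, 19+46, …, 28+4, 64+0) = 66
r[11] = max(4+66, 12+58, 19+54, …, 64+4, 68+0) = 73
r[12] = max(4+73, 12+66, 19+58, …, 68+4, 61+0) = 81
r[13] = max(4+81, 12+73, 19+66, …, 61+4, 58+0) = 85
Maximum revenue is €85.
Now minimize piece count subject to staying optimal: for each k, pieces[k] = 1 + min over i with p[i]+r[k−i]=r[k] of pieces[k−i].
pieces[10] = 3
pieces[11] = 3
pieces[12] = 3
pieces[13] = 4

4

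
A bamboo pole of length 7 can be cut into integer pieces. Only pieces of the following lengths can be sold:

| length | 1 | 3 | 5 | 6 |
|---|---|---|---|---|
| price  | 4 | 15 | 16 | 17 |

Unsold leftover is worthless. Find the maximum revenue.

Let r[k] be the best obtainable value from length k. For each k, try every first piece i and keep the best of price[i] + r[k−i].
r[1] = 4
r[2] = 8  (first piece 1, then r[1]=4)
r[3] = 15
r[4] = 19  (first piece 1, then r[3]=15)
r[5] = 23  (first piece 1, then r[4]=19)
r[6] = 30  (first piece 3, then r[3]=15)
r[7] = 34  (first piece 1, then r[6]=30)
One optimal cutting: 3 + 3 + 1 → $34.

34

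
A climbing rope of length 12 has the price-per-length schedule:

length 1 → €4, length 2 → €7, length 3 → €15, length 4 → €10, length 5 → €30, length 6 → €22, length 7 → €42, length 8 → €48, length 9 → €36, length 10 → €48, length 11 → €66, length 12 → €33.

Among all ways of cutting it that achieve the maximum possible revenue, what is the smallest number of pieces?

Consider every possible first cut. r[k] is the best of p[i]+r[k−i] over all sellable i≤k.
r[1] = 4
r[2] = max(4+4, 7+0) = 8
r[3] = max(4+8, 7+4, 15+0) = 15
r[4] = max(4+15, 7+8, 15+4, 10+0) = 19
r[5] = max(4+19, 7+15, 15+8, 10+4, 30+0) = 30
r[6] = max(4+30, 7+19, 15+15, 10+8, 30+4, 22+0) = 34
r[7] = max(4+34, 7+30, 15+19, …, 22+4, 42+0) = 42
r[8] = max(4+42, 7+34, 15+30, …, 42+4, 48+0) = 48
r[9] = max(4+48, 7+42, 15+34, …, 48+4, 36+0) = 52
r[10] = max(4+52, 7+48, 15+42, …, 36+4, 48+0) = 60
r[11] = max(4+60, 7+52, 15+48, …, 48+4, 66+0) = 66
r[12] = max(4+66, 7+60, 15+52, …, 66+4, 33+0) = 72
Maximum revenue is €72.
Now minimize piece count subject to staying optimal: for each k, pieces[k] = 1 + min over i with p[i]+r[k−i]=r[k] of pieces[k−i].
pieces[9] = 2
pieces[10] = 2
pieces[11] = 1
pieces[12] = 2

2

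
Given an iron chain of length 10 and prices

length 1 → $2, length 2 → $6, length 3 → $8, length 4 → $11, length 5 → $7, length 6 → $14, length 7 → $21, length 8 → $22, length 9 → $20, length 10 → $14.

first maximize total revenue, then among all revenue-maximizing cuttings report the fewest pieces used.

Consider every possible first cut. r[k] is the best of p[i]+r[k−i] over all sellable i≤k.
r[1] = 2
r[2] = max(2+2, 6+0) = 6
r[3] = max(2+6, 6+2, 8+0) = 8
r[4] = max(2+8, 6+6, 8+2, 11+0) = 12
r[5] = max(2+12, 6+8, 8+6, 11+2, 7+0) = 14
r[6] = max(2+14, 6+12, 8+8, 11+6, 7+2, 14+0) = 18
r[7] = max(2+18, 6+14, 8+12, …, 14+2, 21+0) = 21
r[8] = max(2+21, 6+18, 8+14, …, 21+2, 22+0) = 24
r[9] = max(2+24, 6+21, 8+18, …, 22+2, 20+0) = 27
r[10] = max(2+27, 6+24, 8+21, …, 20+2, 14+0) = 30
Maximum revenue is $30.
Now minimize piece count subject to staying optimal: for each k, pieces[k] = 1 + min over i with p[i]+r[k−i]=r[k] of pieces[k−i].
pieces[7] = 1
pieces[8] = 4
pieces[9] = 2
pieces[10] = 5

5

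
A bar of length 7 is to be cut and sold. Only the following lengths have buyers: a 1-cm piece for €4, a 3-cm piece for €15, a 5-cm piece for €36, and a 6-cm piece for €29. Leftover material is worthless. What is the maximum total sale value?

Let best[k] be the best obtainable value from length k. For each k, try every first piece i and keep the best of price[i] + best[k−i].
best[1] = 4
best[2] = 8  (first piece 1, then best[1]=4)
best[3] = max(4+8, 15+0) = 15
best[4] = max(4+15, 15+4) = 19
best[5] = max(4+19, 15+8, 36+0) = 36
best[6] = max(4+36, 15+15, 36+4, 29+0) = 40
best[7] = max(4+40, 15+19, 36+8, 29+4) = 44
One optimal cutting: 5 + 1 + 1 → €44.

44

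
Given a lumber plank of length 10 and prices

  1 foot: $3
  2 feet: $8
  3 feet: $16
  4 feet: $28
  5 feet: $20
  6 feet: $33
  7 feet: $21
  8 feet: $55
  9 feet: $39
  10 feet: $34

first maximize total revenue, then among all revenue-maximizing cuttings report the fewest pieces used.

Consider every possible first cut. r[k] is the best of p[i]+r[k−i] over all sellable i≤k.
r[1] = 3
r[2] = 8
r[3] = 16
r[4] = 28
r[5] = 31  (first piece 1, then r[4]=28)
r[6] = 36  (first piece 2, then r[4]=28)
r[7] = 44  (first piece 3, then r[4]=28)
r[8] = 56  (first piece 4, then r[4]=28)
r[9] = 59  (first piece 1, then r[8]=56)
r[10] = 64  (first piece 2, then r[8]=56)
Maximum revenue is $64.
Now minimize piece count subject to staying optimal: for each k, pieces[k] = 1 + min over i with p[i]+r[k−i]=r[k] of pieces[k−i].
pieces[7] = 2
pieces[8] = 2
pieces[9] = 3
pieces[10] = 3

3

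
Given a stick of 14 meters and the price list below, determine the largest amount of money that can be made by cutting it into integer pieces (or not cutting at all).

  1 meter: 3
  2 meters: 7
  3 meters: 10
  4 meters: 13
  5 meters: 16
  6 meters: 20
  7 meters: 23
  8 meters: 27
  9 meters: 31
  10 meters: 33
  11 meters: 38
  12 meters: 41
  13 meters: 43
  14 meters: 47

Consider every possible first cut. R[k] is the best of p[i]+R[k−i] over all sellable i≤k.
R[1] = 3
R[2] = max(3+3, 7+0) = 7
R[3] = max(3+7, 7+3, 10+0) = 10
R[4] = max(3+10, 7+7, 10+3, 13+0) = 14
R[5] = max(3+14, 7+10, 10+7, 13+3, 16+0) = 17
R[6] = max(3+17, 7+14, 10+10, 13+7, 16+3, 20+0) = 21
R[7] = max(3+21, 7+17, 10+14, …, 20+3, 23+0) = 24
R[8] = max(3+24, 7+21, 10+17, …, 23+3, 27+0) = 28
R[9] = max(3+28, 7+24, 10+21, …, 27+3, 31+0) = 31
R[10] = max(3+31, 7+28, 10+24, …, 31+3, 33+0) = 35
R[11] = max(3+35, 7+31, 10+28, …, 33+3, 38+0) = 38
R[12] = max(3+38, 7+35, 10+31, …, 38+3, 41+0) = 42
R[13] = max(3+42, 7+38, 10+35, …, 41+3, 43+0) = 45
R[14] = max(3+45, 7+42, 10+38, …, 43+3, 47+0) = 49
One optimal cutting: 2 + 2 + 2 + 2 + 2 + 2 + 2 → 7 + 7 + 7 + 7 + 7 + 7 + 7 = 49.

49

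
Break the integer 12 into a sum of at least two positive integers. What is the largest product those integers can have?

81

Fill prod[k] for k=2..12: at each k try every first piece i and multiply by the better of (k−i) uncut or prod[k−i].
Small cases: prod[2]=1, prod[3]=2, prod[4]=4, prod[5]=6, prod[6]=9, prod[7]=12.
prod[8] = max(1*12, 2*9, 3*6, …, 6*2, 7*1) = 18
prod[9] = max(1*18, 2*12, 3*9, …, 7*2, 8*1) = 27
prod[10] = max(1*27, 2*18, 3*12, …, 8*2, 9*1) = 36
prod[11] = max(1*36, 2*27, 3*18, …, 9*2, 10*1) = 54
prod[12] = max(1*54, 2*36, 3*27, …, 10*2, 11*1) = 81
One optimal split: 3 + 3 + 3 + 3; product 3*3*3*3 = 81.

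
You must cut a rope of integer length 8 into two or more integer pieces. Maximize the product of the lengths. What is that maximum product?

18

Let g[k] be the best product for length k (with at least one cut). For each first piece i, the rest contributes max(k−i, g[k−i]).
g[2] = 1×max(1,0) = 1×1 = 1
g[3] = max(1×2, 2×1) = 2
g[4] = max(1×3, 2×2, 3×1) = 4
g[5] = max(1×4, 2×3, 3×2, 4×1) = 6
g[6] = max(1×6, 2×4, 3×3, 4×2, 5×1) = 9
g[7] = max(1×9, 2×6, 3×4, 4×3, 5×2, 6×1) = 12
g[8] = max(1×12, 2×9, 3×6, …, 6×2, 7×1) = 18
One optimal split: 3 + 3 + 2; product 3×3×2 = 18.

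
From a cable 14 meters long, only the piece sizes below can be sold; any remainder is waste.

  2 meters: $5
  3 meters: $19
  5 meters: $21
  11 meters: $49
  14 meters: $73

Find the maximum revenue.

Let best[k] be the best obtainable value from length k. For each k, try every first piece i and keep the best of price[i] + best[k−i].
best[1] = 0
best[2] = 5
best[3] = 19
best[4] = 19
best[5] = 24  (first piece 2, then best[3]=19)
best[6] = 38  (first piece 3, then best[3]=19)
best[7] = 38
best[8] = 43  (first piece 2, then best[6]=38)
best[9] = 57  (first piece 3, then best[6]=38)
best[10] = 57
best[11] = 62  (first piece 2, then best[9]=57)
best[12] = 76  (first piece 3, then best[9]=57)
best[13] = 76
best[14] = 81  (first piece 2, then best[12]=76)
One optimal cutting: 3 + 3 + 3 + 3 + 2 → $81.

81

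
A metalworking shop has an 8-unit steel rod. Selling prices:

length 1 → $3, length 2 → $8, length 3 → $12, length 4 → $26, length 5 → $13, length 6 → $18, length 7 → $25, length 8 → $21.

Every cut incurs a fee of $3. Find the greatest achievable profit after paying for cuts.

Consider every possible first cut. r[k] is the best of p[i]+r[k−i] over all sellable i≤k, charging 3 whenever i<k.
r[1] = 3
r[2] = 8
r[3] = 12
r[4] = 26
r[5] = 26  (first piece 1, then r[4]=26)
r[6] = 31  (first piece 2, then r[4]=26)
r[7] = 35  (first piece 3, then r[4]=26)
r[8] = 49  (first piece 4, then r[4]=26)
One optimal plan: pieces 4 + 4 (1 cut) → $52 − $3 = $49.

49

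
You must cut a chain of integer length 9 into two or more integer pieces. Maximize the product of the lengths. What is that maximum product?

27

Define g[k] = max over 1≤i<k of i · max(k−i, g[k−i]); the inner max lets the remainder stay uncut if that's better.
g[2] = 1*max(1,0) = 1*1 = 1
g[3] = max(1*2, 2*1) = 2
g[4] = max(1*3, 2*2, 3*1) = 4
g[5] = max(1*4, 2*3, 3*2, 4*1) = 6
g[6] = max(1*6, 2*4, 3*3, 4*2, 5*1) = 9
g[7] = max(1*9, 2*6, 3*4, 4*3, 5*2, 6*1) = 12
g[8] = max(1*12, 2*9, 3*6, …, 6*2, 7*1) = 18
g[9] = max(1*18, 2*12, 3*9, …, 7*2, 8*1) = 27
One optimal split: 3 + 3 + 3; product 3*3*3 = 27.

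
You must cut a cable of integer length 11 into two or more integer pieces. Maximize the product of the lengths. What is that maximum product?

54

Define f[k] = max over 1≤i<k of i · max(k−i, f[k−i]); the inner max lets the remainder stay uncut if that's better.
f[2] = 1·max(1,0) = 1·1 = 1
f[3] = 1·max(2,1) = 1·2 = 2
f[4] = 2·max(2,1) = 2·2 = 4
f[5] = 2·max(3,2) = 2·3 = 6
f[6] = 3·max(3,2) = 3·3 = 9
f[7] = 2·max(5,6) = 2·6 = 12
f[8] = 2·max(6,9) = 2·9 = 18
f[9] = 3·max(6,9) = 3·9 = 27
f[10] = 2·max(8,18) = 2·18 = 36
f[11] = 2·max(9,27) = 2·27 = 54
One optimal split: 3 + 3 + 3 + 2; product 3·3·3·2 = 54.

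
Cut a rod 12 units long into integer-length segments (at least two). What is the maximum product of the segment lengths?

81

Let m[k] be the best product for length k (with at least one cut). For each first piece i, the rest contributes max(k−i, m[k−i]).
Small cases: m[2]=1, m[3]=2, m[4]=4.
m[5] = max(1×4, 2×3, 3×2, 4×1) = 6
m[6] = max(1×6, 2×4, 3×3, 4×2, 5×1) = 9
m[7] = max(1×9, 2×6, 3×4, 4×3, 5×2, 6×1) = 12
m[8] = max(1×12, 2×9, 3×6, …, 6×2, 7×1) = 18
m[9] = max(1×18, 2×12, 3×9, …, 7×2, 8×1) = 27
m[10] = max(1×27, 2×18, 3×12, …, 8×2, 9×1) = 36
m[11] = max(1×36, 2×27, 3×18, …, 9×2, 10×1) = 54
m[12] = max(1×54, 2×36, 3×27, …, 10×2, 11×1) = 81
One optimal split: 3 + 3 + 3 + 3; product 3×3×3×3 = 81.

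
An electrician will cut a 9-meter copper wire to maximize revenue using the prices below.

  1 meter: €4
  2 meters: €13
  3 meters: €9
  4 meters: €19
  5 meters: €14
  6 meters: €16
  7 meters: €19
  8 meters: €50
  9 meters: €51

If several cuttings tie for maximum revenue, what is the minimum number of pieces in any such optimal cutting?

5

Build r[k] bottom-up: r[k] = max over allowed piece i of (p[i] + r[k−i]).
r[1] = 4
r[2] = 13
r[3] = 17  (first piece 1, then r[2]=13)
r[4] = 26  (first piece 2, then r[2]=13)
r[5] = 30  (first piece 1, then r[4]=26)
r[6] = 39  (first piece 2, then r[4]=26)
r[7] = 43  (first piece 1, then r[6]=39)
r[8] = 52  (first piece 2, then r[6]=39)
r[9] = 56  (first piece 1, then r[8]=52)
Maximum revenue is €56.
Now minimize piece count subject to staying optimal: for each k, pieces[k] = 1 + min over i with p[i]+r[k−i]=r[k] of pieces[k−i].
pieces[6] = 3
pieces[7] = 4
pieces[8] = 4
pieces[9] = 5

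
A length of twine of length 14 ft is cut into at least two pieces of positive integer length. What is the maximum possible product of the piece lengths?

162

Let prod[k] be the best product for length k (with at least one cut). For each first piece i, the rest contributes max(k−i, prod[k−i]).
Small cases: prod[2]=1, prod[3]=2, prod[4]=4, prod[5]=6, prod[6]=9.
prod[7] = 2*max(5,6) = 2*6 = 12
prod[8] = 2*max(6,9) = 2*9 = 18
prod[9] = 3*max(6,9) = 3*9 = 27
prod[10] = 2*max(8,18) = 2*18 = 36
prod[11] = 2*max(9,27) = 2*27 = 54
prod[12] = 3*max(9,27) = 3*27 = 81
prod[13] = 2*max(11,54) = 2*54 = 108
prod[14] = 2*max(12,81) = 2*81 = 162
One optimal split: 3 + 3 + 3 + 3 + 2; product 3*3*3*3*2 = 162.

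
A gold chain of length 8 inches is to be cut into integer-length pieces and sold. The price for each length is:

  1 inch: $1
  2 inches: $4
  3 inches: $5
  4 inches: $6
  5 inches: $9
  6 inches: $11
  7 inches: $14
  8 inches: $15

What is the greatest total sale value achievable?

Consider every possible first cut. v[k] is the best of p[i]+v[k−i] over all sellable i≤k.
v[1] = 1
v[2] = max(1+1, 4+0) = 4
v[3] = max(1+4, 4+1, 5+0) = 5
v[4] = max(1+5, 4+4, 5+1, 6+0) = 8
v[5] = max(1+8, 4+5, 5+4, 6+1, 9+0) = 9
v[6] = max(1+9, 4+8, 5+5, 6+4, 9+1, 11+0) = 12
v[7] = max(1+12, 4+9, 5+8, …, 11+1, 14+0) = 14
v[8] = max(1+14, 4+12, 5+9, …, 14+1, 15+0) = 16
One optimal cutting: 2 + 2 + 2 + 2 → $4 + $4 + $4 + $4 = $16.

16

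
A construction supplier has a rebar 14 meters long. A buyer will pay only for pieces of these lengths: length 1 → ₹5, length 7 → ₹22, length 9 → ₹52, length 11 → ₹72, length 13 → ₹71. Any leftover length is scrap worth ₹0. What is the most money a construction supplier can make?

Consider every possible first cut. best[k] is the best of p[i]+best[k−i] over all sellable i≤k.
best[1] = 5
best[2] = 10  (first piece 1, then best[1]=5)
best[3] = 15  (first piece 1, then best[2]=10)
best[4] = 20  (first piece 1, then best[3]=15)
best[5] = 25  (first piece 1, then best[4]=20)
best[6] = 30  (first piece 1, then best[5]=25)
best[7] = max(5+30, 22+0) = 35
best[8] = max(5+35, 22+5) = 40
best[9] = max(5+40, 22+10, 52+0) = 52
best[10] = max(5+52, 22+15, 52+5) = 57
best[11] = max(5+57, 22+20, 52+10, 72+0) = 72
best[12] = max(5+72, 22+25, 52+15, 72+5) = 77
best[13] = max(5+77, 22+30, 52+20, 72+10, 71+0) = 82
best[14] = max(5+82, 22+35, 52+25, 72+15, 71+5) = 87
One optimal cutting: 11 + 1 + 1 + 1 → ₹87.

87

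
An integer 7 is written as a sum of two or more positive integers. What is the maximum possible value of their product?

Fill P[k] for k=2..7: at each k try every first piece i and multiply by the better of (k−i) uncut or P[k−i].
P[2] = 1*max(1,0) = 1*1 = 1
P[3] = max(1*2, 2*1) = 2
P[4] = max(1*3, 2*2, 3*1) = 4
P[5] = max(1*4, 2*3, 3*2, 4*1) = 6
P[6] = max(1*6, 2*4, 3*3, 4*2, 5*1) = 9
P[7] = max(1*9, 2*6, 3*4, 4*3, 5*2, 6*1) = 12
One optimal split: 3 + 2 + 2; product 3*2*2 = 12.

12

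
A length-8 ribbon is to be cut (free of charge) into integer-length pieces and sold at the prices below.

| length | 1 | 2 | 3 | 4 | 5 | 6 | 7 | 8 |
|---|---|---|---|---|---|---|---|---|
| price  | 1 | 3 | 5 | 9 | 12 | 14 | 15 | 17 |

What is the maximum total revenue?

Build best[k] bottom-up: best[k] = max over allowed piece i of (p[i] + best[k−i]).
best[1] = 1
best[2] = max(1+1, 3+0) = 3
best[3] = max(1+3, 3+1, 5+0) = 5
best[4] = max(1+5, 3+3, 5+1, 9+0) = 9
best[5] = max(1+9, 3+5, 5+3, 9+1, 12+0) = 12
best[6] = max(1+12, 3+9, 5+5, 9+3, 12+1, 14+0) = 14
best[7] = max(1+14, 3+12, 5+9, …, 14+1, 15+0) = 15
best[8] = max(1+15, 3+14, 5+12, …, 15+1, 17+0) = 18
One optimal cutting: 4 + 4 → ¢9 + ¢9 = ¢18.

18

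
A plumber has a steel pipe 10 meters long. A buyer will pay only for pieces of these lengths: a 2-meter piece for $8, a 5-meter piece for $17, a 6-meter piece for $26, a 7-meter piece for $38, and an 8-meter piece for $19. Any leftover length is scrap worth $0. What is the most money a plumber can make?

Consider every possible first cut. f[k] is the best of p[i]+f[k−i] over all sellable i≤k.
f[1] = 0
f[2] = 8
f[3] = 8
f[4] = 16  (first piece 2, then f[2]=8)
f[5] = max(8+8, 17+0) = 17
f[6] = max(8+16, 17+0, 26+0) = 26
f[7] = max(8+17, 17+8, 26+0, 38+0) = 38
f[8] = max(8+26, 17+8, 26+8, 38+0, 19+0) = 38
f[9] = max(8+38, 17+16, 26+8, 38+8, 19+0) = 46
f[10] = max(8+38, 17+17, 26+16, 38+8, 19+8) = 46
One optimal cutting: pieces 7 + 2 with 1 meter of scrap → $46.

46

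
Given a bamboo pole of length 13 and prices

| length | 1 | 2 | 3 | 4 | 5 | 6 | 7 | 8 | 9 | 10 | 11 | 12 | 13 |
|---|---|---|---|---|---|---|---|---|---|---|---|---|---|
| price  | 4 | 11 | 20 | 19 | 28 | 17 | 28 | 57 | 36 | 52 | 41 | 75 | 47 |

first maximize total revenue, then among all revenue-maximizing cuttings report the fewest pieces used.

Let r[k] be the best obtainable value from length k. For each k, try every first piece i and keep the best of price[i] + r[k−i].
r[1] = 4
r[2] = 11
r[3] = 20
r[4] = 24  (first piece 1, then r[3]=20)
r[5] = 31  (first piece 2, then r[3]=20)
r[6] = 40  (first piece 3, then r[3]=20)
r[7] = 44  (first piece 1, then r[6]=40)
r[8] = 57
r[9] = 61  (first piece 1, then r[8]=57)
r[10] = 68  (first piece 2, then r[8]=57)
r[11] = 77  (first piece 3, then r[8]=57)
r[12] = 81  (first piece 1, then r[11]=77)
r[13] = 88  (first piece 2, then r[11]=77)
Maximum revenue is $88.
Now minimize piece count subject to staying optimal: for each k, pieces[k] = 1 + min over i with p[i]+r[k−i]=r[k] of pieces[k−i].
pieces[10] = 2
pieces[11] = 2
pieces[12] = 3
pieces[13] = 3

3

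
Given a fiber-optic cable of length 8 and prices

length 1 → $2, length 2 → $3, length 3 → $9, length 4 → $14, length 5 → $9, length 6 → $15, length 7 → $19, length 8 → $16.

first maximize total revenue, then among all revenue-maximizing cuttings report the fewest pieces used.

Consider every possible first cut. r[k] is the best of p[i]+r[k−i] over all sellable i≤k.
r[1] = 2
r[2] = 4  (first piece 1, then r[1]=2)
r[3] = 9
r[4] = 14
r[5] = 16  (first piece 1, then r[4]=14)
r[6] = 18  (first piece 1, then r[5]=16)
r[7] = 23  (first piece 3, then r[4]=14)
r[8] = 28  (first piece 4, then r[4]=14)
Maximum revenue is $28.
Now minimize piece count subject to staying optimal: for each k, pieces[k] = 1 + min over i with p[i]+r[k−i]=r[k] of pieces[k−i].
pieces[5] = 2
pieces[6] = 2
pieces[7] = 2
pieces[8] = 2

2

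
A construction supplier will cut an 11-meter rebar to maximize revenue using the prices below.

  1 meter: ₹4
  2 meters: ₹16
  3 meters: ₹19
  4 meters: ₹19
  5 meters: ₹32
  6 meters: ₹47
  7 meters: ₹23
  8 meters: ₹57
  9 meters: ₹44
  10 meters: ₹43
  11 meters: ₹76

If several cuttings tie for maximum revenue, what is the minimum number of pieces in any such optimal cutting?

6

Consider every possible first cut. r[k] is the best of p[i]+r[k−i] over all sellable i≤k.
r[1] = 4
r[2] = 16
r[3] = 20  (first piece 1, then r[2]=16)
r[4] = 32  (first piece 2, then r[2]=16)
r[5] = 36  (first piece 1, then r[4]=32)
r[6] = 48  (first piece 2, then r[4]=32)
r[7] = 52  (first piece 1, then r[6]=48)
r[8] = 64  (first piece 2, then r[6]=48)
r[9] = 68  (first piece 1, then r[8]=64)
r[10] = 80  (first piece 2, then r[8]=64)
r[11] = 84  (first piece 1, then r[10]=80)
Maximum revenue is ₹84.
Now minimize piece count subject to staying optimal: for each k, pieces[k] = 1 + min over i with p[i]+r[k−i]=r[k] of pieces[k−i].
pieces[8] = 4
pieces[9] = 5
pieces[10] = 5
pieces[11] = 6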